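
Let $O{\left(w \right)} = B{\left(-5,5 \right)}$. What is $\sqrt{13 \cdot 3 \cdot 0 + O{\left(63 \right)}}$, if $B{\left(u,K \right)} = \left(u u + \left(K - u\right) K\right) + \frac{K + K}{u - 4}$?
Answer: $\frac{\sqrt{665}}{3} \approx 8.5959$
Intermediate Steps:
$B{\left(u,K \right)} = u^{2} + K \left(K - u\right) + \frac{2 K}{-4 + u}$ ($B{\left(u,K \right)} = \left(u^{2} + K \left(K - u\right)\right) + \frac{2 K}{-4 + u} = u^{2} + K \left(K - u\right) + \frac{2 K}{-4 + u}$)
$O{\left(w \right)} = \frac{665}{9}$ ($O{\left(w \right)} = \frac{\left(-5\right)^{3} - 4 \cdot 5^{2} - 4 \left(-5\right)^{2} + 2 \cdot 5 - 5 \cdot 5^{2} - 5 \left(-5\right)^{2} + 4 \cdot 5 \left(-5\right)}{-4 - 5} = \frac{-125 - 100 - 100 + 10 - 125 - 5 \cdot 25 - 100}{-9} = - \frac{-125 - 100 - 100 + 10 - 125 - 125 - 100}{9} = \left(- \frac{1}{9}\right) \left(-665\right) = \frac{665}{9}$)
$\sqrt{13 \cdot 3 \cdot 0 + O{\left(63 \right)}} = \sqrt{13 \cdot 3 \cdot 0 + \frac{665}{9}} = \sqrt{39 \cdot 0 + \frac{665}{9}} = \sqrt{0 + \frac{665}{9}} = \sqrt{\frac{665}{9}} = \frac{\sqrt{665}}{3}$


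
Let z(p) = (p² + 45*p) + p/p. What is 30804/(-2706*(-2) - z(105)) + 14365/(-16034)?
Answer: -642431071/165775526 ≈ -3.8753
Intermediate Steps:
z(p) = 1 + p² + 45*p (z(p) = (p² + 45*p) + 1 = 1 + p² + 45*p)
30804/(-2706*(-2) - z(105)) + 14365/(-16034) = 30804/(-2706*(-2) - (1 + 105² + 45*105)) + 14365/(-16034) = 30804/(5412 - (1 + 11025 + 4725)) + 14365*(-1/16034) = 30804/(5412 - 1*15751) - 14365/16034 = 30804/(5412 - 15751) - 14365/16034 = 30804/(-10339) - 14365/16034 = 30804*(-1/10339) - 14365/16034 = -30804/10339 - 14365/16034 = -642431071/165775526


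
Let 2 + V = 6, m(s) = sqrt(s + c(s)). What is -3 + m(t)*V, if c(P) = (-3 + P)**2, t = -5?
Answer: -3 + 4*sqrt(59) ≈ 27.725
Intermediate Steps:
m(s) = sqrt(s + (-3 + s)**2)
V = 4 (V = -2 + 6 = 4)
-3 + m(t)*V = -3 + sqrt(-5 + (-3 - 5)**2)*4 = -3 + sqrt(-5 + (-8)**2)*4 = -3 + sqrt(-5 + 64)*4 = -3 + sqrt(59)*4 = -3 + 4*sqrt(59)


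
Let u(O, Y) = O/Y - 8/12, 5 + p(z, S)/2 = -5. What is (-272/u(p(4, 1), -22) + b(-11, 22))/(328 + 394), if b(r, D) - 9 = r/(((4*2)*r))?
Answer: -8903/5776 ≈ -1.5414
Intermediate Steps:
p(z, S) = -20 (p(z, S) = -10 + 2*(-5) = -10 - 10 = -20)
b(r, D) = 73/8 (b(r, D) = 9 + r/(((4*2)*r)) = 9 + r/((8*r)) = 9 + r*(1/(8*r)) = 9 + ⅛ = 73/8)
u(O, Y) = -⅔ + O/Y (u(O, Y) = O/Y - 8*1/12 = O/Y - ⅔ = -⅔ + O/Y)
(-272/u(p(4, 1), -22) + b(-11, 22))/(328 + 394) = (-272/(-⅔ - 20/(-22)) + 73/8)/(328 + 394) = (-272/(-⅔ - 20*(-1/22)) + 73/8)/722 = (-272/(-⅔ + 10/11) + 73/8)*(1/722) = (-272/8/33 + 73/8)*(1/722) = (-272*33/8 + 73/8)*(1/722) = (-1122 + 73/8)*(1/722) = -8903/8*1/722 = -8903/5776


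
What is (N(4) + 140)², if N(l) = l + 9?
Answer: 23409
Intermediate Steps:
N(l) = 9 + l
(N(4) + 140)² = ((9 + 4) + 140)² = (13 + 140)² = 153² = 23409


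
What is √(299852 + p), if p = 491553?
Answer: √791405 ≈ 889.61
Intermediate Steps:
√(299852 + p) = √(299852 + 491553) = √791405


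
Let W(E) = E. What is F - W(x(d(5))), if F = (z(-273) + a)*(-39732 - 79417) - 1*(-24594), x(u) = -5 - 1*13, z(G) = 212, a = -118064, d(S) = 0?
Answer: 14041972560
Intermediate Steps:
x(u) = -18 (x(u) = -5 - 13 = -18)
F = 14041972542 (F = (212 - 118064)*(-39732 - 79417) - 1*(-24594) = -117852*(-119149) + 24594 = 14041947948 + 24594 = 14041972542)
F - W(x(d(5))) = 14041972542 - 1*(-18) = 14041972542 + 18 = 14041972560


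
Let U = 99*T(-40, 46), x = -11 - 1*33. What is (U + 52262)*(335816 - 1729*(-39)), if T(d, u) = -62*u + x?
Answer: -94538033174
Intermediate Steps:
x = -44 (x = -11 - 33 = -44)
T(d, u) = -44 - 62*u (T(d, u) = -62*u - 44 = -44 - 62*u)
U = -286704 (U = 99*(-44 - 62*46) = 99*(-44 - 2852) = 99*(-2896) = -286704)
(U + 52262)*(335816 - 1729*(-39)) = (-286704 + 52262)*(335816 - 1729*(-39)) = -234442*(335816 + 67431) = -234442*403247 = -94538033174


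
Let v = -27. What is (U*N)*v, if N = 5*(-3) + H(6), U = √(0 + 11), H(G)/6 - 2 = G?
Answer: -891*√11 ≈ -2955.1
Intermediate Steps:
H(G) = 12 + 6*G
U = √11 ≈ 3.3166
N = 33 (N = 5*(-3) + (12 + 6*6) = -15 + (12 + 36) = -15 + 48 = 33)
(U*N)*v = (√11*33)*(-27) = (33*√11)*(-27) = -891*√11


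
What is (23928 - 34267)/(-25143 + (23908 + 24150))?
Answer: -10339/22915 ≈ -0.45119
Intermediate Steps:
(23928 - 34267)/(-25143 + (23908 + 24150)) = -10339/(-25143 + 48058) = -10339/22915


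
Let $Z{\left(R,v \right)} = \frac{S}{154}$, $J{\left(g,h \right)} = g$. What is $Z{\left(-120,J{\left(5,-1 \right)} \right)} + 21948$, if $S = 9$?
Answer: $\frac{3380001}{154} \approx 21948.0$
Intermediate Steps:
$Z{\left(R,v \right)} = \frac{9}{154}$
$Z{\left(-120,J{\left(5,-1 \right)} \right)} + 21948 = \frac{9}{154} + 21948 = \frac{3380001}{154}$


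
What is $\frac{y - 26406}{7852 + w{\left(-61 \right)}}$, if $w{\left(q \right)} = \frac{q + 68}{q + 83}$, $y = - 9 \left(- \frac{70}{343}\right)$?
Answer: $- \frac{28463688}{8464799} \approx -3.3626$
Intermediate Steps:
$y = \frac{90}{49}$ ($y = - 9 \left(\left(-70\right) \frac{1}{343}\right) = \left(-9\right) \left(- \frac{10}{49}\right) = \frac{90}{49} \approx 1.8367$)
$w{\left(q \right)} = \frac{68 + q}{83 + q}$
$\frac{y - 26406}{7852 + w{\left(-61 \right)}} = \frac{\frac{90}{49} - 26406}{7852 + \frac{68 - 61}{83 - 61}} = - \frac{1293804}{49 \left(7852 + \frac{1}{22} \cdot 7\right)} = - \frac{1293804}{49 \left(7852 + \frac{7}{22}\right)} = - \frac{1293804}{49 \cdot \frac{172751}{22}} = \left(- \frac{1293804}{49}\right) \frac{22}{172751} = - \frac{28463688}{8464799}$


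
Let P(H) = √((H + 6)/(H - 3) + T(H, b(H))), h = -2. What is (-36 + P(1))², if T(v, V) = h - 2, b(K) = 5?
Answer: (72 - I*√30)²/4 ≈ 1288.5 - 197.18*I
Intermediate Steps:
T(v, V) = -4 (T(v, V) = -2 - 2 = -4)
P(H) = √(-4 + (6 + H)/(-3 + H)) (P(H) = √((H + 6)/(H - 3) - 4) = √((6 + H)/(-3 + H) - 4) = √(-4 + (6 + H)/(-3 + H)))
(-36 + P(1))² = (-36 + √3*√((6 - 1*1)/(-3 + 1)))² = (-36 + √3*√((6 - 1)/(-2)))² = (-36 + √3*√(-½*5))² = (-36 + √3*√(-5/2))² = (-36 + √3*(I*√10/2))² = (-36 + I*√30/2)²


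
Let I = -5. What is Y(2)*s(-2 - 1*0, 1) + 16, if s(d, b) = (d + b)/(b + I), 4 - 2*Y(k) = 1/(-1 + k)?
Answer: 131/8 ≈ 16.375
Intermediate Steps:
Y(k) = 2 - 1/(2*(-1 + k))
s(d, b) = (b + d)/(-5 + b) (s(d, b) = (d + b)/(b - 5) = (b + d)/(-5 + b))
Y(2)*s(-2 - 1*0, 1) + 16 = ((-5 + 4*2)/(2*(-1 + 2)))*((1 + (-2 - 1*0))/(-5 + 1)) + 16 = ((1/2)*(-5 + 8)/1)*((1 + (-2 + 0))/(-4)) + 16 = ((1/2)*1*3)*(-(1 - 2)/4) + 16 = 3*(-1/4*(-1))/2 + 16 = (3/2)*(1/4) + 16 = 3/8 + 16 = 131/8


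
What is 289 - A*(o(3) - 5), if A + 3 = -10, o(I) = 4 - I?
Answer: 237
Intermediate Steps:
A = -13 (A = -3 - 10 = -13)
289 - A*(o(3) - 5) = 289 - (-13)*((4 - 1*3) - 5) = 289 - (-13)*((4 - 3) - 5) = 289 - (-13)*(1 - 5) = 289 - (-13)*(-4) = 289 - 1*52 = 289 - 52 = 237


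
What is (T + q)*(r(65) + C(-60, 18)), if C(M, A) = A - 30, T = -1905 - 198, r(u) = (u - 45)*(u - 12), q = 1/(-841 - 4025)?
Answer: -5362196276/2433 ≈ -2.2039e+6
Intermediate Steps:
q = -1/4866 (q = 1/(-4866) = -1/4866 ≈ -0.00020551)
r(u) = (-45 + u)*(-12 + u)
T = -2103
C(M, A) = -30 + A
(T + q)*(r(65) + C(-60, 18)) = (-2103 - 1/4866)*((540 + 65**2 - 57*65) + (-30 + 18)) = -10233199*((540 + 4225 - 3705) - 12)/4866 = -10233199*(1060 - 12)/4866 = -10233199/4866*1048 = -5362196276/2433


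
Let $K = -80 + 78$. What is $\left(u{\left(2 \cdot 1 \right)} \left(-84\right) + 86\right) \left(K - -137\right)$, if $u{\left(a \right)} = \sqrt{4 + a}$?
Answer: $11610 - 11340 \sqrt{6} \approx -16167.0$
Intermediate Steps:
$K = -2$
$\left(u{\left(2 \cdot 1 \right)} \left(-84\right) + 86\right) \left(K - -137\right) = \left(\sqrt{4 + 2 \cdot 1} \left(-84\right) + 86\right) \left(-2 - -137\right) = \left(\sqrt{4 + 2} \left(-84\right) + 86\right) \left(-2 + 137\right) = \left(\sqrt{6} \left(-84\right) + 86\right) 135 = \left(- 84 \sqrt{6} + 86\right) 135 = \left(86 - 84 \sqrt{6}\right) 135 = 11610 - 11340 \sqrt{6}$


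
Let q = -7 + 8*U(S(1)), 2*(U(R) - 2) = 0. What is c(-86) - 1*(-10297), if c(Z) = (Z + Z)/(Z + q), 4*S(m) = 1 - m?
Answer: 793041/77 ≈ 10299.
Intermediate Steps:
S(m) = ¼ - m/4 (S(m) = (1 - m)/4 = ¼ - m/4)
U(R) = 2 (U(R) = 2 + (½)*0 = 2 + 0 = 2)
q = 9 (q = -7 + 8*2 = -7 + 16 = 9)
c(Z) = 2*Z/(9 + Z) (c(Z) = (Z + Z)/(Z + 9) = (2*Z)/(9 + Z) = 2*Z/(9 + Z))
c(-86) - 1*(-10297) = 2*(-86)/(9 - 86) - 1*(-10297) = 2*(-86)/(-77) + 10297 = 2*(-86)*(-1/77) + 10297 = 172/77 + 10297 = 793041/77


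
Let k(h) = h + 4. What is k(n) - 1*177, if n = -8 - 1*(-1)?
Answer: -180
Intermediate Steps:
n = -7 (n = -8 + 1 = -7)
k(h) = 4 + h
k(n) - 1*177 = (4 - 7) - 1*177 = -3 - 177 = -180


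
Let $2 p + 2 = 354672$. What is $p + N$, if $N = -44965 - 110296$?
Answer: $22074$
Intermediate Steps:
$N = -155261$
$p = 177335$ ($p = -1 + \frac{1}{2} \cdot 354672 = -1 + 177336 = 177335$)
$p + N = 177335 - 155261 = 22074$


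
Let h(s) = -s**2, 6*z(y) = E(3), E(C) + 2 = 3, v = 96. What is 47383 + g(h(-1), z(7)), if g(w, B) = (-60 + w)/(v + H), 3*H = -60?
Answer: 3601047/76 ≈ 47382.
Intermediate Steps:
H = -20 (H = (1/3)*(-60) = -20)
E(C) = 1 (E(C) = -2 + 3 = 1)
z(y) = 1/6 (z(y) = (1/6)*1 = 1/6)
g(w, B) = -15/19 + w/76 (g(w, B) = (-60 + w)/(96 - 20) = (-60 + w)/76 = (-60 + w)*(1/76) = -15/19 + w/76)
47383 + g(h(-1), z(7)) = 47383 + (-15/19 + (-1*(-1)**2)/76) = 47383 + (-15/19 + (-1*1)/76) = 47383 + (-15/19 + (1/76)*(-1)) = 47383 + (-15/19 - 1/76) = 47383 - 61/76 = 3601047/76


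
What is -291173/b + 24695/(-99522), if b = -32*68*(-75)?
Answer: -5501390551/2706998400 ≈ -2.0323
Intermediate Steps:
b = 163200 (b = -2176*(-75) = 163200)
-291173/b + 24695/(-99522) = -291173/163200 + 24695/(-99522) = -291173*1/163200 + 24695*(-1/99522) = -291173/163200 - 24695/99522 = -5501390551/2706998400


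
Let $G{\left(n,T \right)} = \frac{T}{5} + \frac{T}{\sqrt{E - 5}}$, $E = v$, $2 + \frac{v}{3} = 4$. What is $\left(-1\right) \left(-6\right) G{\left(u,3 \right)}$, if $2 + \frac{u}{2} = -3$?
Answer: $\frac{108}{5} \approx 21.6$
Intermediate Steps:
$u = -10$ ($u = -4 + 2 \left(-3\right) = -4 - 6 = -10$)
$v = 6$ ($v = -6 + 3 \cdot 4 = -6 + 12 = 6$)
$E = 6$
$G{\left(n,T \right)} = \frac{6 T}{5}$ ($G{\left(n,T \right)} = \frac{T}{5} + \frac{T}{\sqrt{6 - 5}} = T \frac{1}{5} + \frac{T}{\sqrt{1}} = \frac{T}{5} + \frac{T}{1} = \frac{T}{5} + T 1 = \frac{T}{5} + T = \frac{6 T}{5}$)
$\left(-1\right) \left(-6\right) G{\left(u,3 \right)} = \left(-1\right) \left(-6\right) \frac{6}{5} \cdot 3 = 6 \cdot \frac{18}{5} = \frac{108}{5}$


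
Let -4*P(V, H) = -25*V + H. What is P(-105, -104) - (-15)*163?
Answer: 7259/4 ≈ 1814.8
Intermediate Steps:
P(V, H) = -H/4 + 25*V/4 (P(V, H) = -(-25*V + H)/4 = -(H - 25*V)/4 = -H/4 + 25*V/4)
P(-105, -104) - (-15)*163 = (-1/4*(-104) + (25/4)*(-105)) - (-15)*163 = (26 - 2625/4) - 1*(-2445) = -2521/4 + 2445 = 7259/4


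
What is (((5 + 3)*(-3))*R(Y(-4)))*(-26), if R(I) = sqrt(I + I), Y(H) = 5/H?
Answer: 312*I*sqrt(10) ≈ 986.63*I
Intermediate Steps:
R(I) = sqrt(2)*sqrt(I) (R(I) = sqrt(2*I) = sqrt(2)*sqrt(I))
(((5 + 3)*(-3))*R(Y(-4)))*(-26) = (((5 + 3)*(-3))*(sqrt(2)*sqrt(5/(-4))))*(-26) = ((8*(-3))*(sqrt(2)*sqrt(5*(-1/4))))*(-26) = -24*sqrt(2)*sqrt(-5/4)*(-26) = -24*sqrt(2)*I*sqrt(5)/2*(-26) = -12*I*sqrt(10)*(-26) = 312*I*sqrt(10)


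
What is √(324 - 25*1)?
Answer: √299 ≈ 17.292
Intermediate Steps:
√(324 - 25*1) = √(324 - 25) = √299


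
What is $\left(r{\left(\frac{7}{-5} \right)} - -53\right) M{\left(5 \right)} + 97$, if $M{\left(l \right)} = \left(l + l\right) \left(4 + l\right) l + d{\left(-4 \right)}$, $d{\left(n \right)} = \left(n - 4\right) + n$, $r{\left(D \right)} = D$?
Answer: $\frac{113489}{5} \approx 22698.0$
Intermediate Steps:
$d{\left(n \right)} = -4 + 2 n$ ($d{\left(n \right)} = \left(-4 + n\right) + n = -4 + 2 n$)
$M{\left(l \right)} = -12 + 2 l^{2} \left(4 + l\right)$ ($M{\left(l \right)} = \left(l + l\right) \left(4 + l\right) l + \left(-4 + 2 \left(-4\right)\right) = 2 l \left(4 + l\right) l - 12 = 2 l^{2} \left(4 + l\right) - 12 = -12 + 2 l^{2} \left(4 + l\right)$)
$\left(r{\left(\frac{7}{-5} \right)} - -53\right) M{\left(5 \right)} + 97 = \left(\frac{7}{-5} - -53\right) \left(-12 + 2 \cdot 5^{3} + 8 \cdot 5^{2}\right) + 97 = \left(7 \left(- \frac{1}{5}\right) + 53\right) \left(-12 + 2 \cdot 125 + 8 \cdot 25\right) + 97 = \left(- \frac{7}{5} + 53\right) \left(-12 + 250 + 200\right) + 97 = \frac{258}{5} \cdot 438 + 97 = \frac{113004}{5} + 97 = \frac{113489}{5}$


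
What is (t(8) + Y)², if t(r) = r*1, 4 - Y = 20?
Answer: 64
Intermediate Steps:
Y = -16 (Y = 4 - 1*20 = 4 - 20 = -16)
t(r) = r
(t(8) + Y)² = (8 - 16)² = (-8)² = 64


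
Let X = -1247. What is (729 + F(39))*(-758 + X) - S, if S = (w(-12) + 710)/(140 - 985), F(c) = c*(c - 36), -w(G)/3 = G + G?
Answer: -1433313568/845 ≈ -1.6962e+6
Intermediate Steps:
w(G) = -6*G (w(G) = -3*(G + G) = -6*G)
F(c) = c*(-36 + c)
S = -782/845 (S = (-6*(-12) + 710)/(140 - 985) = (72 + 710)/(-845) = 782*(-1/845) = -782/845 ≈ -0.92544)
(729 + F(39))*(-758 + X) - S = (729 + 39*(-36 + 39))*(-758 - 1247) - 1*(-782/845) = (729 + 39*3)*(-2005) + 782/845 = (729 + 117)*(-2005) + 782/845 = 846*(-2005) + 782/845 = -1696230 + 782/845 = -1433313568/845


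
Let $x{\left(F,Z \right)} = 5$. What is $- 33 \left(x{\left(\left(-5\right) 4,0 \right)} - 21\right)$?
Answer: $528$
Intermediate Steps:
$- 33 \left(x{\left(\left(-5\right) 4,0 \right)} - 21\right) = - 33 \left(5 - 21\right) = \left(-33\right) \left(-16\right) = 528$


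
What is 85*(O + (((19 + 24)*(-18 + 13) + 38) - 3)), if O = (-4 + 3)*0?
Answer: -15300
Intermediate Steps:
O = 0 (O = -1*0 = 0)
85*(O + (((19 + 24)*(-18 + 13) + 38) - 3)) = 85*(0 + (((19 + 24)*(-18 + 13) + 38) - 3)) = 85*(0 + ((43*(-5) + 38) - 3)) = 85*(0 + ((-215 + 38) - 3)) = 85*(0 + (-177 - 3)) = 85*(0 - 180) = 85*(-180) = -15300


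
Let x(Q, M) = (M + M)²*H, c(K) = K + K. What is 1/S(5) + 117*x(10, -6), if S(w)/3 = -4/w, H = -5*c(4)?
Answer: -8087045/12 ≈ -6.7392e+5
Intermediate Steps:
c(K) = 2*K
H = -40 (H = -10*4 = -5*8 = -40)
S(w) = -12/w (S(w) = 3*(-4/w) = -12/w)
x(Q, M) = -160*M² (x(Q, M) = (M + M)²*(-40) = (2*M)²*(-40) = (4*M²)*(-40) = -160*M²)
1/S(5) + 117*x(10, -6) = 1/(-12/5) + 117*(-160*(-6)²) = 1/(-12*⅕) + 117*(-160*36) = 1/(-12/5) + 117*(-5760) = -5/12 - 673920 = -8087045/12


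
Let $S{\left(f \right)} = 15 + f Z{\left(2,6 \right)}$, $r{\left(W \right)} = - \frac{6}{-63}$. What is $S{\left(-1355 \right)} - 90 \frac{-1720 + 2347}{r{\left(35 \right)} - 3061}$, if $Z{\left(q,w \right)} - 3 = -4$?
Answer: $\frac{89247260}{64279} \approx 1388.4$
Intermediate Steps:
$r{\left(W \right)} = \frac{2}{21}$ ($r{\left(W \right)} = \left(-6\right) \left(- \frac{1}{63}\right) = \frac{2}{21}$)
$Z{\left(q,w \right)} = -1$ ($Z{\left(q,w \right)} = 3 - 4 = -1$)
$S{\left(f \right)} = 15 - f$ ($S{\left(f \right)} = 15 + f \left(-1\right) = 15 - f$)
$S{\left(-1355 \right)} - 90 \frac{-1720 + 2347}{r{\left(35 \right)} - 3061} = \left(15 - -1355\right) - 90 \frac{-1720 + 2347}{\frac{2}{21} - 3061} = \left(15 + 1355\right) - 90 \frac{627}{- \frac{64279}{21}} = 1370 - 90 \cdot 627 \left(- \frac{21}{64279}\right) = 1370 - - \frac{1185030}{64279} = 1370 + \frac{1185030}{64279} = \frac{89247260}{64279}$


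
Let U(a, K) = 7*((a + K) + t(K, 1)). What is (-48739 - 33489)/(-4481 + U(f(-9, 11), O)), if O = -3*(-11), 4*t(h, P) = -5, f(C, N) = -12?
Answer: 328912/17371 ≈ 18.935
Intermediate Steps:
t(h, P) = -5/4 (t(h, P) = (¼)*(-5) = -5/4)
O = 33
U(a, K) = -35/4 + 7*K + 7*a (U(a, K) = 7*((a + K) - 5/4) = 7*((K + a) - 5/4) = 7*(-5/4 + K + a) = -35/4 + 7*K + 7*a)
(-48739 - 33489)/(-4481 + U(f(-9, 11), O)) = (-48739 - 33489)/(-4481 + (-35/4 + 7*33 + 7*(-12))) = -82228/(-4481 + (-35/4 + 231 - 84)) = -82228/(-4481 + 553/4) = -82228/(-17371/4) = -82228*(-4/17371) = 328912/17371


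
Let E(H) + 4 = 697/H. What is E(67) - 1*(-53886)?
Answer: 3610791/67 ≈ 53892.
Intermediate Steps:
E(H) = -4 + 697/H
E(67) - 1*(-53886) = (-4 + 697/67) - 1*(-53886) = (-4 + 697*(1/67)) + 53886 = (-4 + 697/67) + 53886 = 429/67 + 53886 = 3610791/67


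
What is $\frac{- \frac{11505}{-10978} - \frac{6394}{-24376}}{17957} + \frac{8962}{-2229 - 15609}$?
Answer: $- \frac{489303854352317}{974053783811196} \approx -0.50234$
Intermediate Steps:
$\frac{- \frac{11505}{-10978} - \frac{6394}{-24376}}{17957} + \frac{8962}{-2229 - 15609} = \left(\left(-11505\right) \left(- \frac{1}{10978}\right) - - \frac{3197}{12188}\right) \frac{1}{17957} + \frac{8962}{-17838} = \left(\frac{11505}{10978} + \frac{3197}{12188}\right) \frac{1}{17957} + 8962 \left(- \frac{1}{17838}\right) = \frac{7969073}{6081812} \cdot \frac{1}{17957} - \frac{4481}{8919} = \frac{7969073}{109211098084} - \frac{4481}{8919} = - \frac{489303854352317}{974053783811196}$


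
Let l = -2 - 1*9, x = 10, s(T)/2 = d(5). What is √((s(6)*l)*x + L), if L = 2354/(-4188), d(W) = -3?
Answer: √2891527122/2094 ≈ 25.680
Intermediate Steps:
s(T) = -6 (s(T) = 2*(-3) = -6)
l = -11 (l = -2 - 9 = -11)
L = -1177/2094 (L = 2354*(-1/4188) = -1177/2094 ≈ -0.56208)
√((s(6)*l)*x + L) = √(-6*(-11)*10 - 1177/2094) = √(66*10 - 1177/2094) = √(660 - 1177/2094) = √(1380863/2094) = √2891527122/2094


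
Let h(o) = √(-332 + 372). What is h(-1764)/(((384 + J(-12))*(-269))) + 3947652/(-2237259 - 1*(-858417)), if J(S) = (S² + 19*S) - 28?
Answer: -657942/229807 - √10/36584 ≈ -2.8631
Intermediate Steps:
h(o) = 2*√10 (h(o) = √40 = 2*√10)
J(S) = -28 + S² + 19*S
h(-1764)/(((384 + J(-12))*(-269))) + 3947652/(-2237259 - 1*(-858417)) = (2*√10)/(((384 + (-28 + (-12)² + 19*(-12)))*(-269))) + 3947652/(-2237259 - 1*(-858417)) = (2*√10)/(((384 + (-28 + 144 - 228))*(-269))) + 3947652/(-2237259 + 858417) = (2*√10)/(((384 - 112)*(-269))) + 3947652/(-1378842) = (2*√10)/((272*(-269))) + 3947652*(-1/1378842) = (2*√10)/(-73168) - 657942/229807 = (2*√10)*(-1/73168) - 657942/229807 = -√10/36584 - 657942/229807 = -657942/229807 - √10/36584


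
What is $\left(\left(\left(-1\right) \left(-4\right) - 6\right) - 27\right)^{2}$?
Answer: $841$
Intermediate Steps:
$\left(\left(\left(-1\right) \left(-4\right) - 6\right) - 27\right)^{2} = \left(\left(4 - 6\right) - 27\right)^{2} = \left(-2 - 27\right)^{2} = \left(-29\right)^{2} = 841$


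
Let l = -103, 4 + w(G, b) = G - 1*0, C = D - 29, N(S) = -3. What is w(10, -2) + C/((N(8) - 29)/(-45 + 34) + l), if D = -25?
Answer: 2400/367 ≈ 6.5395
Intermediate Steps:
C = -54 (C = -25 - 29 = -54)
w(G, b) = -4 + G (w(G, b) = -4 + (G - 1*0) = -4 + (G + 0) = -4 + G)
w(10, -2) + C/((N(8) - 29)/(-45 + 34) + l) = (-4 + 10) - 54/((-3 - 29)/(-45 + 34) - 103) = 6 - 54/(-32/(-11) - 103) = 6 - 54/(-32*(-1/11) - 103) = 6 - 54/(32/11 - 103) = 6 - 54/(-1101/11) = 6 - 11/1101*(-54) = 6 + 198/367 = 2400/367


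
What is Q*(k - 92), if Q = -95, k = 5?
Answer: 8265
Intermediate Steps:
Q*(k - 92) = -95*(5 - 92) = -95*(-87) = 8265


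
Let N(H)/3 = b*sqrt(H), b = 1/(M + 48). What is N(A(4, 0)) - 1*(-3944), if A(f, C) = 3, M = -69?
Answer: 3944 - sqrt(3)/7 ≈ 3943.8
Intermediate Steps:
b = -1/21 (b = 1/(-69 + 48) = 1/(-21) = -1/21 ≈ -0.047619)
N(H) = -sqrt(H)/7 (N(H) = 3*(-sqrt(H)/21) = -sqrt(H)/7)
N(A(4, 0)) - 1*(-3944) = -sqrt(3)/7 - 1*(-3944) = -sqrt(3)/7 + 3944 = 3944 - sqrt(3)/7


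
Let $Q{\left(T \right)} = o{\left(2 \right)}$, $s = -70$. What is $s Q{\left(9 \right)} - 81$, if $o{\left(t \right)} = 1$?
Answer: $-151$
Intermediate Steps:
$Q{\left(T \right)} = 1$
$s Q{\left(9 \right)} - 81 = \left(-70\right) 1 - 81 = -70 - 81 = -151$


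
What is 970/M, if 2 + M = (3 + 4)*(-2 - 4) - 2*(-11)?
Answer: -485/11 ≈ -44.091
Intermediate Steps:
M = -22 (M = -2 + ((3 + 4)*(-2 - 4) - 2*(-11)) = -2 + (7*(-6) + 22) = -2 + (-42 + 22) = -2 - 20 = -22)
970/M = 970/(-22) = 970*(-1/22) = -485/11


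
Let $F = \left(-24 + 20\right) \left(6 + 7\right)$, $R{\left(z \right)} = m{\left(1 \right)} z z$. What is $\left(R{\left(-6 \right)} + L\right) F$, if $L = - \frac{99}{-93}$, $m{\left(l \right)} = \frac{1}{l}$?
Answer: $- \frac{59748}{31} \approx -1927.4$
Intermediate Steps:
$L = \frac{33}{31}$ ($L = \left(-99\right) \left(- \frac{1}{93}\right) = \frac{33}{31} \approx 1.0645$)
$R{\left(z \right)} = z^{2}$ ($R{\left(z \right)} = \frac{z}{1} z = 1 z z = z z = z^{2}$)
$F = -52$ ($F = \left(-4\right) 13 = -52$)
$\left(R{\left(-6 \right)} + L\right) F = \left(\left(-6\right)^{2} + \frac{33}{31}\right) \left(-52\right) = \left(36 + \frac{33}{31}\right) \left(-52\right) = \frac{1149}{31} \left(-52\right) = - \frac{59748}{31}$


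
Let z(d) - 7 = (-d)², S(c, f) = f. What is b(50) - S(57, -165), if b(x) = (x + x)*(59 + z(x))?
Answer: 256765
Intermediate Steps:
z(d) = 7 + d² (z(d) = 7 + (-d)² = 7 + d²)
b(x) = 2*x*(66 + x²) (b(x) = (x + x)*(59 + (7 + x²)) = (2*x)*(66 + x²) = 2*x*(66 + x²))
b(50) - S(57, -165) = 2*50*(66 + 50²) - 1*(-165) = 2*50*(66 + 2500) + 165 = 2*50*2566 + 165 = 256600 + 165 = 256765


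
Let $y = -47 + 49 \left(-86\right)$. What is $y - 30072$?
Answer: $-34333$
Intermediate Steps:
$y = -4261$ ($y = -47 - 4214 = -4261$)
$y - 30072 = -4261 - 30072 = -34333$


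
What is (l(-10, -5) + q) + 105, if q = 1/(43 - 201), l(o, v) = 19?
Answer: 19591/158 ≈ 123.99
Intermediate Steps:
q = -1/158 (q = 1/(-158) = -1/158 ≈ -0.0063291)
(l(-10, -5) + q) + 105 = (19 - 1/158) + 105 = 3001/158 + 105 = 19591/158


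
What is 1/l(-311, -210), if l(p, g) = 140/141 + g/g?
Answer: 141/281 ≈ 0.50178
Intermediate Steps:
l(p, g) = 281/141 (l(p, g) = 140*(1/141) + 1 = 140/141 + 1 = 281/141)
1/l(-311, -210) = 1/(281/141) = 141/281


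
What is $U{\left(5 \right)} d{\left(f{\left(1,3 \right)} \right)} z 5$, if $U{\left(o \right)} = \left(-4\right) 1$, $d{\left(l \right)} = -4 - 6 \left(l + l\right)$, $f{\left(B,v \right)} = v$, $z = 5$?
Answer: $4000$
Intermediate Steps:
$d{\left(l \right)} = -4 - 12 l$ ($d{\left(l \right)} = -4 - 6 \cdot 2 l = -4 - 12 l$)
$U{\left(o \right)} = -4$
$U{\left(5 \right)} d{\left(f{\left(1,3 \right)} \right)} z 5 = - 4 \left(-4 - 36\right) 5 \cdot 5 = - 4 \left(-4 - 36\right) 25 = \left(-4\right) \left(-40\right) 25 = 160 \cdot 25 = 4000$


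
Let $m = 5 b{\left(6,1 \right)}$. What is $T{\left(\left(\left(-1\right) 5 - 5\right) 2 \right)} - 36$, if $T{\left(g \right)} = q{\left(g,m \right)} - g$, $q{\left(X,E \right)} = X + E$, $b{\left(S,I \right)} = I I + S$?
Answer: $-1$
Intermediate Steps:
$b{\left(S,I \right)} = S + I^{2}$ ($b{\left(S,I \right)} = I^{2} + S = S + I^{2}$)
$m = 35$ ($m = 5 \left(6 + 1^{2}\right) = 5 \left(6 + 1\right) = 5 \cdot 7 = 35$)
$q{\left(X,E \right)} = E + X$
$T{\left(g \right)} = 35$ ($T{\left(g \right)} = \left(35 + g\right) - g = 35$)
$T{\left(\left(\left(-1\right) 5 - 5\right) 2 \right)} - 36 = 35 - 36 = -1$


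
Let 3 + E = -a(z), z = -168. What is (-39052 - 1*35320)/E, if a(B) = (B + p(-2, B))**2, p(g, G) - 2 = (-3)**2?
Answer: 18593/6163 ≈ 3.0169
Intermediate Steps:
p(g, G) = 11 (p(g, G) = 2 + (-3)**2 = 2 + 9 = 11)
a(B) = (11 + B)**2 (a(B) = (B + 11)**2 = (11 + B)**2)
E = -24652 (E = -3 - (11 - 168)**2 = -3 - 1*(-157)**2 = -3 - 1*24649 = -3 - 24649 = -24652)
(-39052 - 1*35320)/E = (-39052 - 1*35320)/(-24652) = (-39052 - 35320)*(-1/24652) = -74372*(-1/24652) = 18593/6163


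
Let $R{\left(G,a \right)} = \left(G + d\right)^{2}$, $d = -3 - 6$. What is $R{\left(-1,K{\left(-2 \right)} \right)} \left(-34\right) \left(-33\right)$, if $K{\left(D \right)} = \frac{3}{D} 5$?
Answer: $112200$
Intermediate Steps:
$d = -9$ ($d = -3 - 6 = -9$)
$K{\left(D \right)} = \frac{15}{D}$
$R{\left(G,a \right)} = \left(-9 + G\right)^{2}$ ($R{\left(G,a \right)} = \left(G - 9\right)^{2} = \left(-9 + G\right)^{2}$)
$R{\left(-1,K{\left(-2 \right)} \right)} \left(-34\right) \left(-33\right) = \left(-9 - 1\right)^{2} \left(-34\right) \left(-33\right) = \left(-10\right)^{2} \left(-34\right) \left(-33\right) = 100 \left(-34\right) \left(-33\right) = \left(-3400\right) \left(-33\right) = 112200$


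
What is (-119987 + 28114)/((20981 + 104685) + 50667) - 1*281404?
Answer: -49620903405/176333 ≈ -2.8140e+5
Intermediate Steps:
(-119987 + 28114)/((20981 + 104685) + 50667) - 1*281404 = -91873/(125666 + 50667) - 281404 = -91873/176333 - 281404 = -49620903405/176333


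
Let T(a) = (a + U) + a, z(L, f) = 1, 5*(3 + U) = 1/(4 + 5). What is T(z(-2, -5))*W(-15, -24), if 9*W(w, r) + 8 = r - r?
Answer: 352/405 ≈ 0.86914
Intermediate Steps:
U = -134/45 (U = -3 + 1/(5*(4 + 5)) = -3 + (⅕)/9 = -3 + (⅕)*(⅑) = -3 + 1/45 = -134/45 ≈ -2.9778)
W(w, r) = -8/9 (W(w, r) = -8/9 + (r - r)/9 = -8/9 + (⅑)*0 = -8/9 + 0 = -8/9)
T(a) = -134/45 + 2*a (T(a) = (a - 134/45) + a = (-134/45 + a) + a = -134/45 + 2*a)
T(z(-2, -5))*W(-15, -24) = (-134/45 + 2*1)*(-8/9) = (-134/45 + 2)*(-8/9) = -44/45*(-8/9) = 352/405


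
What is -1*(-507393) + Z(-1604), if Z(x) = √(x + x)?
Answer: 507393 + 2*I*√802 ≈ 5.0739e+5 + 56.639*I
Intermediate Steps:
Z(x) = √2*√x (Z(x) = √(2*x) = √2*√x)
-1*(-507393) + Z(-1604) = -1*(-507393) + √2*√(-1604) = 507393 + √2*(2*I*√401) = 507393 + 2*I*√802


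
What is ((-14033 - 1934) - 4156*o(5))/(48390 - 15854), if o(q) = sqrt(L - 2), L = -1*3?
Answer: -2281/4648 - 1039*I*sqrt(5)/8134 ≈ -0.49075 - 0.28562*I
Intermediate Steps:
L = -3
o(q) = I*sqrt(5) (o(q) = sqrt(-3 - 2) = sqrt(-5) = I*sqrt(5))
((-14033 - 1934) - 4156*o(5))/(48390 - 15854) = ((-14033 - 1934) - 4156*I*sqrt(5))/(48390 - 15854) = (-15967 - 4156*I*sqrt(5))/32536 = (-15967 - 4156*I*sqrt(5))*(1/32536) = -2281/4648 - 1039*I*sqrt(5)/8134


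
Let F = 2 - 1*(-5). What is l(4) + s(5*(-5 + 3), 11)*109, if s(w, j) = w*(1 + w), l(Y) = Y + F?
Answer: 9821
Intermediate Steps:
F = 7 (F = 2 + 5 = 7)
l(Y) = 7 + Y (l(Y) = Y + 7 = 7 + Y)
l(4) + s(5*(-5 + 3), 11)*109 = (7 + 4) + ((5*(-5 + 3))*(1 + 5*(-5 + 3)))*109 = 11 + ((5*(-2))*(1 + 5*(-2)))*109 = 11 - 10*(1 - 10)*109 = 11 - 10*(-9)*109 = 11 + 90*109 = 11 + 9810 = 9821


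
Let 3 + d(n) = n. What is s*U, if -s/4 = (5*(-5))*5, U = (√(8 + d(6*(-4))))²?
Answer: -9500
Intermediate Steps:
d(n) = -3 + n
U = -19 (U = (√(8 + (-3 + 6*(-4))))² = (√(8 + (-3 - 24)))² = (√(8 - 27))² = (√(-19))² = (I*√19)² = -19)
s = 500 (s = -4*5*(-5)*5 = -(-100)*5 = -4*(-125) = 500)
s*U = 500*(-19) = -9500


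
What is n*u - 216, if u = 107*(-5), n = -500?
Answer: 267284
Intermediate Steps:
u = -535
n*u - 216 = -500*(-535) - 216 = 267500 - 216 = 267284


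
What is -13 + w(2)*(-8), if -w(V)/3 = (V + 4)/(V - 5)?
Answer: -61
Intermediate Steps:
w(V) = -3*(4 + V)/(-5 + V) (w(V) = -3*(V + 4)/(V - 5) = -3*(4 + V)/(-5 + V))
-13 + w(2)*(-8) = -13 + (3*(-4 - 1*2)/(-5 + 2))*(-8) = -13 + (3*(-4 - 2)/(-3))*(-8) = -13 + (3*(-⅓)*(-6))*(-8) = -13 + 6*(-8) = -13 - 48 = -61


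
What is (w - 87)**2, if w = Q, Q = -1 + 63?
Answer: 625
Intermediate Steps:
Q = 62
w = 62
(w - 87)**2 = (62 - 87)**2 = (-25)**2 = 625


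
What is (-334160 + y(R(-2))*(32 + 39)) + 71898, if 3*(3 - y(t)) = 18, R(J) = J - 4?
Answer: -262475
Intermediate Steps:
R(J) = -4 + J
y(t) = -3 (y(t) = 3 - ⅓*18 = 3 - 6 = -3)
(-334160 + y(R(-2))*(32 + 39)) + 71898 = (-334160 - 3*(32 + 39)) + 71898 = (-334160 - 3*71) + 71898 = (-334160 - 213) + 71898 = -334373 + 71898 = -262475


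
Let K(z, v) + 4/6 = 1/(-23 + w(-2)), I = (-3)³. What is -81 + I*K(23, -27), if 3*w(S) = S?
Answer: -4392/71 ≈ -61.859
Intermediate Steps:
I = -27
w(S) = S/3
K(z, v) = -151/213 (K(z, v) = -⅔ + 1/(-23 + (⅓)*(-2)) = -⅔ + 1/(-23 - ⅔) = -⅔ + 1/(-71/3) = -⅔ - 3/71 = -151/213)
-81 + I*K(23, -27) = -81 - 27*(-151/213) = -81 + 1359/71 = -4392/71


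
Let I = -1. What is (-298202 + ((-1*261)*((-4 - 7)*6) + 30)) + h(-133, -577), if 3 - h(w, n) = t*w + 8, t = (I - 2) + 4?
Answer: -280818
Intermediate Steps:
t = 1 (t = (-1 - 2) + 4 = -3 + 4 = 1)
h(w, n) = -5 - w (h(w, n) = 3 - (1*w + 8) = 3 - (w + 8) = 3 - (8 + w) = 3 + (-8 - w) = -5 - w)
(-298202 + ((-1*261)*((-4 - 7)*6) + 30)) + h(-133, -577) = (-298202 + ((-1*261)*((-4 - 7)*6) + 30)) + (-5 - 1*(-133)) = (-298202 + (-(-2871)*6 + 30)) + (-5 + 133) = (-298202 + (-261*(-66) + 30)) + 128 = (-298202 + (17226 + 30)) + 128 = (-298202 + 17256) + 128 = -280946 + 128 = -280818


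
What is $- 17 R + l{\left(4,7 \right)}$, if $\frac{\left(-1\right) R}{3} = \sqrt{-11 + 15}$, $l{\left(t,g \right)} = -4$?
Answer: $98$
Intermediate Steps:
$R = -6$ ($R = - 3 \sqrt{-11 + 15} = - 3 \sqrt{4} = \left(-3\right) 2 = -6$)
$- 17 R + l{\left(4,7 \right)} = \left(-17\right) \left(-6\right) - 4 = 102 - 4 = 98$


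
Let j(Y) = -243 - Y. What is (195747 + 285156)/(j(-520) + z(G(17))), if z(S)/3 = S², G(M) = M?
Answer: 480903/1144 ≈ 420.37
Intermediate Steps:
z(S) = 3*S²
(195747 + 285156)/(j(-520) + z(G(17))) = (195747 + 285156)/((-243 - 1*(-520)) + 3*17²) = 480903/((-243 + 520) + 3*289) = 480903/(277 + 867) = 480903/1144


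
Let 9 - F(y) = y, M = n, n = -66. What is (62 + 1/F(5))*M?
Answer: -8217/2 ≈ -4108.5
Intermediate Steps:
M = -66
F(y) = 9 - y
(62 + 1/F(5))*M = (62 + 1/(9 - 1*5))*(-66) = (62 + 1/(9 - 5))*(-66) = (62 + 1/4)*(-66) = (249/4)*(-66) = -8217/2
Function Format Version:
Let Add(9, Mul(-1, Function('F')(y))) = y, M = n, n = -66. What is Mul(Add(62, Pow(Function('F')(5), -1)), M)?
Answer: Rational(-8217, 2) ≈ -4108.5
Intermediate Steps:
M = -66
Function('F')(y) = Add(9, Mul(-1, y))
Mul(Add(62, Pow(Function('F')(5), -1)), M) = Mul(Add(62, Pow(Add(9, Mul(-1, 5)), -1)), -66) = Mul(Add(62, Pow(Add(9, -5), -1)), -66) = Mul(Add(62, Pow(4, -1)), -66) = Mul(Add(62, Rational(1, 4)), -66) = Mul(Rational(249, 4), -66) = Rational(-8217, 2)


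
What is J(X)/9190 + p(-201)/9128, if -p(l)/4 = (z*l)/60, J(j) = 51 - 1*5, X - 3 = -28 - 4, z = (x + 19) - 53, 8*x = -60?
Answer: -4690671/83886320 ≈ -0.055917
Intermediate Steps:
x = -15/2 (x = (⅛)*(-60) = -15/2 ≈ -7.5000)
z = -83/2 (z = (-15/2 + 19) - 53 = 23/2 - 53 = -83/2 ≈ -41.500)
X = -29 (X = 3 + (-28 - 4) = 3 - 32 = -29)
J(j) = 46 (J(j) = 51 - 5 = 46)
p(l) = 83*l/30 (p(l) = -4*(-83*l/2)/60 = -(-83)*l/30 = 83*l/30)
J(X)/9190 + p(-201)/9128 = 46/9190 + ((83/30)*(-201))/9128 = 46*(1/9190) - 5561/10*1/9128 = 23/4595 - 5561/91280 = -4690671/83886320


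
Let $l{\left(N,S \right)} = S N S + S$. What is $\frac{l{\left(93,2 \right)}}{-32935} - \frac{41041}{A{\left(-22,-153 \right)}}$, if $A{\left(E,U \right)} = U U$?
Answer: $- \frac{1360440301}{770975415} \approx -1.7646$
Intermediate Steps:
$l{\left(N,S \right)} = S + N S^{2}$ ($l{\left(N,S \right)} = N S S + S = N S^{2} + S = S + N S^{2}$)
$A{\left(E,U \right)} = U^{2}$
$\frac{l{\left(93,2 \right)}}{-32935} - \frac{41041}{A{\left(-22,-153 \right)}} = \frac{2 \left(1 + 93 \cdot 2\right)}{-32935} - \frac{41041}{\left(-153\right)^{2}} = 2 \left(1 + 186\right) \left(- \frac{1}{32935}\right) - \frac{41041}{23409} = 2 \cdot 187 \left(- \frac{1}{32935}\right) - \frac{41041}{23409} = 374 \left(- \frac{1}{32935}\right) - \frac{41041}{23409} = - \frac{374}{32935} - \frac{41041}{23409} = - \frac{1360440301}{770975415}$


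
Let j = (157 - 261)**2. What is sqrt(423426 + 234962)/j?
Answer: sqrt(164597)/5408 ≈ 0.075019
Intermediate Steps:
j = 10816 (j = (-104)**2 = 10816)
sqrt(423426 + 234962)/j = sqrt(423426 + 234962)/10816 = sqrt(658388)*(1/10816) = (2*sqrt(164597))*(1/10816) = sqrt(164597)/5408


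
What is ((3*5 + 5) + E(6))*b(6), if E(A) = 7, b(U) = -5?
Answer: -135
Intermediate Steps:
((3*5 + 5) + E(6))*b(6) = ((3*5 + 5) + 7)*(-5) = ((15 + 5) + 7)*(-5) = (20 + 7)*(-5) = 27*(-5) = -135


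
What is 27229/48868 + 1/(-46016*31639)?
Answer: 9910676787607/17786733036608 ≈ 0.55719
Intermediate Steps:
27229/48868 + 1/(-46016*31639) = 27229*(1/48868) - 1/46016*1/31639 = 27229/48868 - 1/1455900224 = 9910676787607/17786733036608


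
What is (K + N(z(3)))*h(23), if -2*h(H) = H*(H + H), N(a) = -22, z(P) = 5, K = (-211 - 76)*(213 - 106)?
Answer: 16256699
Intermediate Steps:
K = -30709 (K = -287*107 = -30709)
h(H) = -H**2 (h(H) = -H*(H + H)/2 = -H*2*H/2 = -H**2)
(K + N(z(3)))*h(23) = (-30709 - 22)*(-1*23**2) = -(-30731)*529 = -30731*(-529) = 16256699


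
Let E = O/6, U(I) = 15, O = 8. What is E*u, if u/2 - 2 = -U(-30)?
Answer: -104/3 ≈ -34.667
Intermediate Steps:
u = -26 (u = 4 + 2*(-1*15) = 4 + 2*(-15) = 4 - 30 = -26)
E = 4/3 (E = 8/6 = 8*(⅙) = 4/3 ≈ 1.3333)
E*u = (4/3)*(-26) = -104/3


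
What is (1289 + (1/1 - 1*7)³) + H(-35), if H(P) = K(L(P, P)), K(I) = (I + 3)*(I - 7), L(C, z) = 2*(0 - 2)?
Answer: 1084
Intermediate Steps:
L(C, z) = -4 (L(C, z) = 2*(-2) = -4)
K(I) = (-7 + I)*(3 + I) (K(I) = (3 + I)*(-7 + I) = (-7 + I)*(3 + I))
H(P) = 11 (H(P) = -21 + (-4)² - 4*(-4) = -21 + 16 + 16 = 11)
(1289 + (1/1 - 1*7)³) + H(-35) = (1289 + (1/1 - 1*7)³) + 11 = (1289 + (1 - 7)³) + 11 = (1289 + (-6)³) + 11 = (1289 - 216) + 11 = 1073 + 11 = 1084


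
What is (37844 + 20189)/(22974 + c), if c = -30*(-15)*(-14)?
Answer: 58033/16674 ≈ 3.4804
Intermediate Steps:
c = -6300 (c = 450*(-14) = -6300)
(37844 + 20189)/(22974 + c) = (37844 + 20189)/(22974 - 6300) = 58033/16674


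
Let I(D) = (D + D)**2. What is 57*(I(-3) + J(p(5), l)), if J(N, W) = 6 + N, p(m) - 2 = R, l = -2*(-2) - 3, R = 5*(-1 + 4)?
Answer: 3363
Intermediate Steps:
R = 15 (R = 5*3 = 15)
I(D) = 4*D**2 (I(D) = (2*D)**2 = 4*D**2)
l = 1 (l = 4 - 3 = 1)
p(m) = 17 (p(m) = 2 + 15 = 17)
57*(I(-3) + J(p(5), l)) = 57*(4*(-3)**2 + (6 + 17)) = 57*(4*9 + 23) = 57*(36 + 23) = 57*59 = 3363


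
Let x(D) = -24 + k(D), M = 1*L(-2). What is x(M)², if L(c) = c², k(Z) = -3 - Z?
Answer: 961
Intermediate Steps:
M = 4 (M = 1*(-2)² = 1*4 = 4)
x(D) = -27 - D (x(D) = -24 + (-3 - D) = -27 - D)
x(M)² = (-27 - 1*4)² = (-27 - 4)² = (-31)² = 961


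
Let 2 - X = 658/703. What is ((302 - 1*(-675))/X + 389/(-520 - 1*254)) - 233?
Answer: 198210203/289476 ≈ 684.72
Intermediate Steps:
X = 748/703 (X = 2 - 658/703 = 748/703 ≈ 1.0640)
((302 - 1*(-675))/X + 389/(-520 - 1*254)) - 233 = ((302 - 1*(-675))/(748/703) + 389/(-520 - 1*254)) - 233 = ((302 + 675)*(703/748) + 389/(-520 - 254)) - 233 = (977*(703/748) + 389/(-774)) - 233 = (686831/748 + 389*(-1/774)) - 233 = (686831/748 - 389/774) - 233 = 265658111/289476 - 233 = 198210203/289476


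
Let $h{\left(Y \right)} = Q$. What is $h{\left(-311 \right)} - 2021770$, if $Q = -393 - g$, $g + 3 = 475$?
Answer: $-2022635$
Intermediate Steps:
$g = 472$ ($g = -3 + 475 = 472$)
$Q = -865$ ($Q = -393 - 472 = -865$)
$h{\left(Y \right)} = -865$
$h{\left(-311 \right)} - 2021770 = -865 - 2021770 = -2022635$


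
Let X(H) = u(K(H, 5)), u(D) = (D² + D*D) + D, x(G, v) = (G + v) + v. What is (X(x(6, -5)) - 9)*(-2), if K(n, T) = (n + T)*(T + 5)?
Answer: -402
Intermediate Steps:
x(G, v) = G + 2*v
K(n, T) = (5 + T)*(T + n) (K(n, T) = (T + n)*(5 + T) = (5 + T)*(T + n))
u(D) = D + 2*D² (u(D) = (D² + D²) + D = 2*D² + D = D + 2*D²)
X(H) = (50 + 10*H)*(101 + 20*H) (X(H) = (5² + 5*5 + 5*H + 5*H)*(1 + 2*(5² + 5*5 + 5*H + 5*H)) = (25 + 25 + 5*H + 5*H)*(1 + 2*(25 + 25 + 5*H + 5*H)) = (50 + 10*H)*(1 + 2*(50 + 10*H)) = (50 + 10*H)*(1 + (100 + 20*H)) = (50 + 10*H)*(101 + 20*H))
(X(x(6, -5)) - 9)*(-2) = (10*(5 + (6 + 2*(-5)))*(101 + 20*(6 + 2*(-5))) - 9)*(-2) = (10*(5 + (6 - 10))*(101 + 20*(6 - 10)) - 9)*(-2) = (10*(5 - 4)*(101 + 20*(-4)) - 9)*(-2) = (10*1*(101 - 80) - 9)*(-2) = (10*1*21 - 9)*(-2) = (210 - 9)*(-2) = 201*(-2) = -402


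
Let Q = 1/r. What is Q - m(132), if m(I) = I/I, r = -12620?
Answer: -12621/12620 ≈ -1.0001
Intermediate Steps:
m(I) = 1
Q = -1/12620 (Q = 1/(-12620) = -1/12620 ≈ -7.9239e-5)
Q - m(132) = -1/12620 - 1*1 = -1/12620 - 1 = -12621/12620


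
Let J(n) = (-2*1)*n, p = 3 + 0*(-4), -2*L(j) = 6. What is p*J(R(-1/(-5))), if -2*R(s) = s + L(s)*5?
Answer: -222/5 ≈ -44.400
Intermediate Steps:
L(j) = -3 (L(j) = -½*6 = -3)
p = 3 (p = 3 + 0 = 3)
R(s) = 15/2 - s/2 (R(s) = -(s - 3*5)/2 = -(s - 15)/2 = -(-15 + s)/2 = 15/2 - s/2)
J(n) = -2*n
p*J(R(-1/(-5))) = 3*(-2*(15/2 - (-1)/(2*(-5)))) = 3*(-2*(15/2 - (-1)*(-1)/(2*5))) = 3*(-2*(15/2 - ½*⅕)) = 3*(-2*(15/2 - ⅒)) = 3*(-2*37/5) = 3*(-74/5) = -222/5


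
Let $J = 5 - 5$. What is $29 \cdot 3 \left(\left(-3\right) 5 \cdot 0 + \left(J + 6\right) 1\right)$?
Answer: $522$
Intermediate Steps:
$J = 0$ ($J = 5 - 5 = 0$)
$29 \cdot 3 \left(\left(-3\right) 5 \cdot 0 + \left(J + 6\right) 1\right) = 29 \cdot 3 \left(\left(-3\right) 5 \cdot 0 + \left(0 + 6\right) 1\right) = 29 \cdot 3 \left(\left(-15\right) 0 + 6 \cdot 1\right) = 29 \cdot 3 \left(0 + 6\right) = 29 \cdot 3 \cdot 6 = 29 \cdot 18 = 522$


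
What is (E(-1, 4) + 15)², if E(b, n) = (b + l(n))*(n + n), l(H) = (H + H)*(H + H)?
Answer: 269361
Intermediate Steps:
l(H) = 4*H² (l(H) = (2*H)*(2*H) = 4*H²)
E(b, n) = 2*n*(b + 4*n²) (E(b, n) = (b + 4*n²)*(n + n) = (b + 4*n²)*(2*n) = 2*n*(b + 4*n²))
(E(-1, 4) + 15)² = (2*4*(-1 + 4*4²) + 15)² = (2*4*(-1 + 4*16) + 15)² = (2*4*(-1 + 64) + 15)² = (2*4*63 + 15)² = (504 + 15)² = 519² = 269361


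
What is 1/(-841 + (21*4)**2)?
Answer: 1/6215 ≈ 0.00016090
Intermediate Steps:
1/(-841 + (21*4)**2) = 1/(-841 + 84**2) = 1/(-841 + 7056) = 1/6215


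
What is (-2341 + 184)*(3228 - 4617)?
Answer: 2996073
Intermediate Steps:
(-2341 + 184)*(3228 - 4617) = -2157*(-1389) = 2996073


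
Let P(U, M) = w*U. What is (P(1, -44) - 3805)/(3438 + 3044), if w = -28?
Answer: -3833/6482 ≈ -0.59133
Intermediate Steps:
P(U, M) = -28*U
(P(1, -44) - 3805)/(3438 + 3044) = (-28*1 - 3805)/(3438 + 3044) = (-28 - 3805)/6482 = -3833*1/6482 = -3833/6482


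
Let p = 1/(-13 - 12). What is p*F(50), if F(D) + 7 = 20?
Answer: -13/25 ≈ -0.52000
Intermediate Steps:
F(D) = 13 (F(D) = -7 + 20 = 13)
p = -1/25 (p = 1/(-25) = -1/25 ≈ -0.040000)
p*F(50) = -1/25*13 = -13/25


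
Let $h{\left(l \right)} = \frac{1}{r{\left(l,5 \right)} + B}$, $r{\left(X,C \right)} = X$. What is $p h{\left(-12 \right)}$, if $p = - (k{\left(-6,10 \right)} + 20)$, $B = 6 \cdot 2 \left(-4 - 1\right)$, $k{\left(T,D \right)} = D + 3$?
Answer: $\frac{11}{24} \approx 0.45833$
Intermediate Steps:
$k{\left(T,D \right)} = 3 + D$
$B = -60$ ($B = 6 \cdot 2 \left(-5\right) = 6 \left(-10\right) = -60$)
$p = -33$ ($p = - (\left(3 + 10\right) + 20) = - (13 + 20) = \left(-1\right) 33 = -33$)
$h{\left(l \right)} = \frac{1}{-60 + l}$ ($h{\left(l \right)} = \frac{1}{l - 60} = \frac{1}{-60 + l}$)
$p h{\left(-12 \right)} = - \frac{33}{-60 - 12} = - \frac{33}{-72} = \left(-33\right) \left(- \frac{1}{72}\right) = \frac{11}{24}$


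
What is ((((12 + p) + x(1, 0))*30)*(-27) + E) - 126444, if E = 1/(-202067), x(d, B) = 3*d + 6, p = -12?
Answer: -27023228179/202067 ≈ -1.3373e+5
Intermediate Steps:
x(d, B) = 6 + 3*d
E = -1/202067 ≈ -4.9489e-6
((((12 + p) + x(1, 0))*30)*(-27) + E) - 126444 = ((((12 - 12) + (6 + 3*1))*30)*(-27) - 1/202067) - 126444 = (((0 + (6 + 3))*30)*(-27) - 1/202067) - 126444 = (((0 + 9)*30)*(-27) - 1/202067) - 126444 = ((9*30)*(-27) - 1/202067) - 126444 = (270*(-27) - 1/202067) - 126444 = (-7290 - 1/202067) - 126444 = -1473068431/202067 - 126444 = -27023228179/202067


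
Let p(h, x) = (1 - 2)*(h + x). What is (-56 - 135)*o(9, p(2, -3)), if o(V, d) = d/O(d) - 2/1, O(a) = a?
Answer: 191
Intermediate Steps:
p(h, x) = -h - x (p(h, x) = -(h + x) = -h - x)
o(V, d) = -1 (o(V, d) = d/d - 2/1 = 1 - 2*1 = 1 - 2 = -1)
(-56 - 135)*o(9, p(2, -3)) = (-56 - 135)*(-1) = -191*(-1) = 191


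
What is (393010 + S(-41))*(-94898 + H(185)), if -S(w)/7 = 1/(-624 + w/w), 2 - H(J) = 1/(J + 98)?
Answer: -939351165224979/25187 ≈ -3.7295e+10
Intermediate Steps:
H(J) = 2 - 1/(98 + J) (H(J) = 2 - 1/(J + 98) = 2 - 1/(98 + J))
S(w) = 1/89 (S(w) = -7/(-624 + w/w) = -7/(-624 + 1) = -7/(-623) = -7*(-1/623) = 1/89)
(393010 + S(-41))*(-94898 + H(185)) = (393010 + 1/89)*(-94898 + (195 + 2*185)/(98 + 185)) = 34977891*(-94898 + (195 + 370)/283)/89 = 34977891*(-94898 + (1/283)*565)/89 = 34977891*(-94898 + 565/283)/89 = (34977891/89)*(-26855569/283) = -939351165224979/25187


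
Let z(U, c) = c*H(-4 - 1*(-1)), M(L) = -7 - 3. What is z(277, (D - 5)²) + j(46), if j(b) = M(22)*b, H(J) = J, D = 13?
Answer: -652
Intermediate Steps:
M(L) = -10
j(b) = -10*b
z(U, c) = -3*c (z(U, c) = c*(-4 - 1*(-1)) = c*(-4 + 1) = c*(-3) = -3*c)
z(277, (D - 5)²) + j(46) = -3*(13 - 5)² - 10*46 = -3*8² - 460 = -3*64 - 460 = -192 - 460 = -652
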